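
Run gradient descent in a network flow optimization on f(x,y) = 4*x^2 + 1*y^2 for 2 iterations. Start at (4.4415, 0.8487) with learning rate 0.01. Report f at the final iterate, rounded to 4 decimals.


Gradient descent on f(x,y) = 4*x^2 + 1*y^2.
Starting point: (4.4415, 0.8487), alpha = 0.01
Step 1: grad_x = 2*4*4.4415 = 35.532, grad_y = 2*1*0.8487 = 1.6974
  x_1 = 4.4415 - 0.01*35.532 = 4.0862
  y_1 = 0.8487 - 0.01*1.6974 = 0.8317
Step 2: grad_x = 2*4*4.0862 = 32.6894, grad_y = 2*1*0.8317 = 1.6635
  x_2 = 4.0862 - 0.01*32.6894 = 3.7593
  y_2 = 0.8317 - 0.01*1.6635 = 0.8151
f(3.7593, 0.8151) = 4*3.7593^2 + 1*0.8151^2 = 57.1933


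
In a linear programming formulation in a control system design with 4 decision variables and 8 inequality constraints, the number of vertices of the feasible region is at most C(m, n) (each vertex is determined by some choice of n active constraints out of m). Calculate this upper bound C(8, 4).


Each vertex corresponds to some choice of n active constraints out of m, so the number of vertices is at most C(m, n) = m! / (n!(m-n)!).
m = 8, n = 4
Numerator: 8 * 7 * 6 * 5
Denominator: 4! = 24
C(8, 4) = 70


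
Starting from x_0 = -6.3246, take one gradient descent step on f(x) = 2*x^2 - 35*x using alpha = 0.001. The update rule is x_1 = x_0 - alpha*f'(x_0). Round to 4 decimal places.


We compute the gradient at x_0 and apply the update.
f'(x) = 4*x - 35
f'(-6.3246) = 4*-6.3246 - 35 = -60.2984
x_1 = -6.3246 - 0.001*-60.2984 = -6.2643


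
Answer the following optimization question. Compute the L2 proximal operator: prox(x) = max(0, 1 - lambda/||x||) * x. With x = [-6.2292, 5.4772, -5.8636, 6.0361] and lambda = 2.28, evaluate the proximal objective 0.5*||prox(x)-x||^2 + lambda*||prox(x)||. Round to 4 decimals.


Step 1: Compute ||x||.
||x|| = 11.816
Step 2: Compute scaling factor.
scale = max(0, 1 - 2.28/11.816) = 0.807
Step 3: prox(x) = [-5.0272, 4.4203, -4.7322, 4.8714]
||prox(x)|| = 9.536
Step 4: Proximal objective.
0.5*||prox-x||^2 = 2.5992
lambda*||prox|| = 21.7421
Total = 24.3414


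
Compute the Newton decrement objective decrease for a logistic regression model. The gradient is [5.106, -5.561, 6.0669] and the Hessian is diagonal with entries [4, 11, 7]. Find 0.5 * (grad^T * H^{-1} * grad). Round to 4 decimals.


Step 1: H is diagonal, so H^(-1) * g = [1.2765, -0.5055, 0.8667].
Step 2: g^T H^(-1) g = sum_i g_i^2 / H_ii
  = (5.106)^2/4 + (-5.561)^2/11 + (6.0669)^2/7
  = 6.5178 + 2.8113 + 5.2582 = 14.5873
Step 3: Objective decrease = 0.5 * g^T H^(-1) g = 7.2937


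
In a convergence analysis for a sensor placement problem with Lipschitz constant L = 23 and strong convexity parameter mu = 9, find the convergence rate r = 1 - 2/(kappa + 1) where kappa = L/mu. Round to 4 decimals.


Step 1: Compute the condition number.
kappa = L/mu = 23/9 = 2.5556
Step 2: Compute the convergence rate.
r = 1 - 2/(kappa + 1) = 1 - 2*mu/(L + mu) = (L - mu)/(L + mu) = 14/32 = 0.4375


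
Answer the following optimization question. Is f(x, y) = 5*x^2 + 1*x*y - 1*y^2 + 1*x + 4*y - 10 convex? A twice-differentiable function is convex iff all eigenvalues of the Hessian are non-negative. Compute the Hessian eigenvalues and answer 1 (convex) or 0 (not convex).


The Hessian of f(x,y) = 5*x^2 + 1*x*y - 1*y^2 + 1*x + 4*y - 10 is:
H = [[10, 1], [1, -2]]
Trace = 10 - 2 = 8
Determinant = 10*-2 - (1)^2 = -21
Discriminant = (8)^2 - 4*-21 = 148.0
Eigenvalues: lambda_1 = -2.0828, lambda_2 = 10.0828
The function is not convex.

0


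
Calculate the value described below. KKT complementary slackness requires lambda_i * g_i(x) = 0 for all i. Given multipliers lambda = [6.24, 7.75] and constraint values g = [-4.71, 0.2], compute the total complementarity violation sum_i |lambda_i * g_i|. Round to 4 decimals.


KKT complementary slackness check:
lambda_1 * g_1 = 6.24 * -4.71 = -29.3904
lambda_2 * g_2 = 7.75 * 0.2 = 1.55
Total violation = 29.3904 + 1.55 = 30.9404


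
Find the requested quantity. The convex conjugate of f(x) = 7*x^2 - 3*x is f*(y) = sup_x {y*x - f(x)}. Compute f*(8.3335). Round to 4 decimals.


f*(y) = sup_x {y*x - a*x^2 - b*x} = sup_x {(y-b)*x - a*x^2}
FOC: (y - b) - 2a*x = 0 => x* = (y - b)/(2a)
x* = (8.3335 + 3)/(2*7) = 0.8095
f*(8.3335) = (y-b)^2/(4a) = (8.3335 + 3)^2/(4*7)
= 128.4482/28 = 4.5874


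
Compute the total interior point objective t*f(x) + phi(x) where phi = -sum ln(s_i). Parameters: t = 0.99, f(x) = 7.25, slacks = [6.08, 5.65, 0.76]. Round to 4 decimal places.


Step 1: Compute log-barrier.
ln values: [1.805, 1.7317, -0.2744]
phi = -(1.805 + 1.7317 - 0.2744) = -3.2622
Step 2: Compute augmented objective.
t*f(x) = 0.99*7.25 = 7.1775
Total = 7.1775 - 3.2622 = 3.9153


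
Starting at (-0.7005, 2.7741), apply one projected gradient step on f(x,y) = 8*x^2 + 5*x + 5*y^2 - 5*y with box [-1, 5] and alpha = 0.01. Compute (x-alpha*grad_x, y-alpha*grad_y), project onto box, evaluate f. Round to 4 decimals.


Step 1: Compute gradient at (-0.7005, 2.7741).
grad_x = 2*8*-0.7005 + 5 = -6.208
grad_y = 2*5*2.7741 - 5 = 22.741
Step 2: Gradient step.
x_raw = -0.7005 - 0.01*-6.208 = -0.6384
y_raw = 2.7741 - 0.01*22.741 = 2.5467
Step 3: Project onto [-1, 5].
x_proj = clip(-0.6384) = -0.6384
y_proj = clip(2.5467) = 2.5467
Step 4: Evaluate f.
f(-0.6384, 2.5467) = 19.7632


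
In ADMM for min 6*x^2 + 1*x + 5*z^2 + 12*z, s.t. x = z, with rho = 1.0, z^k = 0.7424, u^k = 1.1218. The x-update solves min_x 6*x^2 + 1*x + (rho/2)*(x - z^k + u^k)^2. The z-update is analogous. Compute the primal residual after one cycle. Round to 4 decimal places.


ADMM iteration with rho = 1.0, z^k = 0.7424, u^k = 1.1218
Step 1: x-update.
Minimize 6*x^2 + 1*x + (1.0/2)*(x - 0.7424 + 1.1218)^2
FOC: (2*6 + 1.0)*x = -1 + 1.0*(0.7424 - 1.1218)
x^{k+1} = -0.1061
Step 2: z-update.
Minimize 5*z^2 + 12*z + (1.0/2)*(-0.1061 - z + 1.1218)^2
FOC: (2*5 + 1.0)*z = -12 + 1.0*(-0.1061 + 1.1218)
z^{k+1} = -0.9986
Step 3: u-update.
u^{k+1} = 1.1218 - 0.1061 + 0.9986 = 2.0143
Step 4: Primal residual = |-0.1061 + 0.9986| = 0.8925


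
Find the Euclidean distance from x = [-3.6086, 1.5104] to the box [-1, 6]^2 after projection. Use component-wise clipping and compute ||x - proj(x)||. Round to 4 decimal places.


Project each component onto [-1, 6].
clip(-3.6086) = -1.0, clip(1.5104) = 1.5104
Projection = [-1.0, 1.5104]
Squared diffs: [6.8048, 0.0]
Distance = sqrt(6.8048) = 2.6086


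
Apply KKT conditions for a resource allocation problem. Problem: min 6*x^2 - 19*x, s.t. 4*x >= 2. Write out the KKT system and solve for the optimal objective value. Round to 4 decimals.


Step 1: Try lambda = 0 (constraint inactive).
Stationarity: 2*6*x - 19 = 0
x* = 19/(2*6) = 19/12 = 1.5833 (rounded; the exact value 19/12 is used below)
Check constraint: 4*1.5833 = 6.3332 >= 2 -- satisfied.
Step 2: Compute optimal value.
f(x*) = 6*(19/12)^2 - 19*(19/12) = -15.0417


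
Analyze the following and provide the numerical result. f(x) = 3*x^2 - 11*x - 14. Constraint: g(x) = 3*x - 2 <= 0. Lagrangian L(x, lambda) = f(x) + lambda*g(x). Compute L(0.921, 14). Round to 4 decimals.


Step 1: Evaluate f(x).
f(0.921) = 3*0.921^2 - 11*0.921 - 14 = -21.5863
Step 2: Evaluate g(x).
g(0.921) = 3*0.921 - 2 = 0.763
Step 3: Compute Lagrangian.
L = -21.5863 + 14*0.763 = -10.9043


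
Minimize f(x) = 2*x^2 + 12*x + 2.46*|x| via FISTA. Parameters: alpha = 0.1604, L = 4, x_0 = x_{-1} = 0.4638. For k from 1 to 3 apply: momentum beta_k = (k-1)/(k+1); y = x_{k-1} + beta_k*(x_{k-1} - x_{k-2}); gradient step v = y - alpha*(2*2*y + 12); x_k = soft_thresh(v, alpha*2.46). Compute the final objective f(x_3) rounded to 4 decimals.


FISTA on f(x) = 2*x^2 + 12*x + 2.46*|x|
L = 4, alpha = 0.1604
Iteration 1: beta = 0.0, y = 0.4638 + 0.0*(0.4638 - 0.4638) = 0.4638
  grad(y) = 13.8552, v = y - alpha*grad = -1.7586
  prox(v) = soft_thresh(-1.7586, 0.3946) = -1.364
Iteration 2: beta = 0.3333, y = -1.364 + 0.3333*(-1.364 - 0.4638) = -1.9733
  grad(y) = 4.107, v = y - alpha*grad = -2.632
  prox(v) = soft_thresh(-2.632, 0.3946) = -2.2374
Iteration 3: beta = 0.5, y = -2.2374 + 0.5*(-2.2374 + 1.364) = -2.6742
  grad(y) = 1.3034, v = y - alpha*grad = -2.8832
  prox(v) = soft_thresh(-2.8832, 0.3946) = -2.4886
f(x_3) = 2*(-2.4886)^2 + 12*(-2.4886) + 2.46*|-2.4886| = -11.355


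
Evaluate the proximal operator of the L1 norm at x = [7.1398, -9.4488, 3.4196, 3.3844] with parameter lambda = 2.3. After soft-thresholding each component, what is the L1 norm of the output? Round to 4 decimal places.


Soft-thresholding with lambda = 2.3:
prox(7.1398) = sign(7.1398)*max(|7.1398| - 2.3, 0) = 4.8398
prox(-9.4488) = sign(-9.4488)*max(|-9.4488| - 2.3, 0) = -7.1488
prox(3.4196) = sign(3.4196)*max(|3.4196| - 2.3, 0) = 1.1196
prox(3.3844) = sign(3.3844)*max(|3.3844| - 2.3, 0) = 1.0844
prox(x) = [4.8398, -7.1488, 1.1196, 1.0844]
||prox(x)||_1 = 4.8398 + 7.1488 + 1.1196 + 1.0844 = 14.1926


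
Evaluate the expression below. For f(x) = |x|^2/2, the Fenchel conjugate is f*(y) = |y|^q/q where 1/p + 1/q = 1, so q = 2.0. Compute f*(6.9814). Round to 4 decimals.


The conjugate exponent q satisfies 1/p + 1/q = 1.
p = 2, so q = 2/(2 - 1) = 2.0
|y|^q = 6.9814^2.0 = 48.7399
f*(6.9814) = 48.7399 / 2.0 = 24.37


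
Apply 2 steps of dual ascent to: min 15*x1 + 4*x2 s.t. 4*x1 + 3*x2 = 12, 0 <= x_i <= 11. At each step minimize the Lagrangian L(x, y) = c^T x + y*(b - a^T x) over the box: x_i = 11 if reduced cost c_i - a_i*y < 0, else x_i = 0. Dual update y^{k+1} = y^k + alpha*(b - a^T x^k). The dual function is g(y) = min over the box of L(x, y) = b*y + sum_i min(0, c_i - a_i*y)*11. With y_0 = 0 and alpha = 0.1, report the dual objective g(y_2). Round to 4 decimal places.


Dual ascent for LP: min 15*x1 + 4*x2, 4*x1 + 3*x2 = 12, 0 <= x_i <= 11
Step 1: y^k = 0.0, reduced costs: (15.0, 4.0)
  x^k = (0.0, 0.0), subgradient = b - a^T x = 12.0
  y^{k+1} = 0.0 + 0.1*12.0 = 1.2
Step 2: y^k = 1.2, reduced costs: (10.2, 0.4)
  x^k = (0.0, 0.0), subgradient = b - a^T x = 12.0
  y^{k+1} = 1.2 + 0.1*12.0 = 2.4
Dual objective at y_2 = 2.4: reduced costs (5.4, -3.2), box minimizer x = (0.0, 11.0)
g(y_2) = b*y + (c1 - a1*y)*x1 + (c2 - a2*y)*x2 = 12*2.4 + 5.4*0.0 + (-3.2)*11.0 = 28.8 + 0.0 - 35.2 = -6.4


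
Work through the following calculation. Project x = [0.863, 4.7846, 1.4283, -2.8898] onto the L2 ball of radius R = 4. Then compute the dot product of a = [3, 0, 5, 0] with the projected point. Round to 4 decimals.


Step 1: Compute ||x|| (intermediates to 6 decimals).
||x|| = sqrt(0.863^2 + 4.7846^2 + 1.4283^2 + (-2.8898)^2) = 5.833365
Step 2: Project.
Since ||x|| > R, scale = R/||x|| = 4/5.833365 = 0.685711, proj(x) = scale * x
proj(x) = [0.591769, 3.280853, 0.979401, -1.981568]
Step 3: Dot product.
a^T * proj(x) = 3*0.591769 + 0*3.280853 + 5*0.979401 + 0*(-1.981568) = 6.6723


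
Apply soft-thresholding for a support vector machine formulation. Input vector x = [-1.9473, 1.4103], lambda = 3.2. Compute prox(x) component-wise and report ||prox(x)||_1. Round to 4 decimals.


Soft-thresholding with lambda = 3.2:
prox(-1.9473) = sign(-1.9473)*max(|-1.9473| - 3.2, 0) = 0.0
prox(1.4103) = sign(1.4103)*max(|1.4103| - 3.2, 0) = 0.0
prox(x) = [0.0, 0.0]
||prox(x)||_1 = 0.0 + 0.0 = 0.0


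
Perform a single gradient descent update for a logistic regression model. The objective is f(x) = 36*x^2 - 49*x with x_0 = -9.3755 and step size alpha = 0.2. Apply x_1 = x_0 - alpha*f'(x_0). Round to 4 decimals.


We compute the gradient at x_0 and apply the update.
f'(x) = 72*x - 49
f'(-9.3755) = 72*-9.3755 - 49 = -724.036
x_1 = -9.3755 - 0.2*-724.036 = 135.4317


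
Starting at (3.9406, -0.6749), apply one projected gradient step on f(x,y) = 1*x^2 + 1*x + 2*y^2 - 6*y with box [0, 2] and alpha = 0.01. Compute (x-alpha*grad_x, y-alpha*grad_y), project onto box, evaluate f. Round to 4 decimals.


Step 1: Compute gradient at (3.9406, -0.6749).
grad_x = 2*1*3.9406 + 1 = 8.8812
grad_y = 2*2*-0.6749 - 6 = -8.6996
Step 2: Gradient step.
x_raw = 3.9406 - 0.01*8.8812 = 3.8518
y_raw = -0.6749 - 0.01*-8.6996 = -0.5879
Step 3: Project onto [0, 2].
x_proj = clip(3.8518) = 2.0
y_proj = clip(-0.5879) = 0.0
Step 4: Evaluate f.
f(2.0, 0.0) = 6.0


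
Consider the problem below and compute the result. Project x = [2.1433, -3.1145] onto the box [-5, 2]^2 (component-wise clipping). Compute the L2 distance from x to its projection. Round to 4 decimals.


Project each component onto [-5, 2].
clip(2.1433) = 2.0, clip(-3.1145) = -3.1145
Projection = [2.0, -3.1145]
Squared diffs: [0.0205, 0.0]
Distance = sqrt(0.0205) = 0.1433


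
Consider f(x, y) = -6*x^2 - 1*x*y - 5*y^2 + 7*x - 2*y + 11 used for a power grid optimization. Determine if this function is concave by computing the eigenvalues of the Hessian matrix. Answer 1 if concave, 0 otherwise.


The Hessian of f(x,y) = -6*x^2 - 1*x*y - 5*y^2 + 7*x - 2*y + 11 is:
H = [[-12, -1], [-1, -10]]
Trace = -12 - 10 = -22
Determinant = -12*-10 - (-1)^2 = 119
Discriminant = (-22)^2 - 4*119 = 8.0
Eigenvalues: lambda_1 = -12.4142, lambda_2 = -9.5858
The function is concave.

1


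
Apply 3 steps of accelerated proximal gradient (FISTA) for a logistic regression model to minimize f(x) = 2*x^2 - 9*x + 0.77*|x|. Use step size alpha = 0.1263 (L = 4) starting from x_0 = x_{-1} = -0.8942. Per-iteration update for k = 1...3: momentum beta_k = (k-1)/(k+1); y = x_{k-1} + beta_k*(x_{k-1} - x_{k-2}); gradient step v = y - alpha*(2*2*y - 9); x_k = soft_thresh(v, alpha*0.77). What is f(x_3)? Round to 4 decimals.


FISTA on f(x) = 2*x^2 - 9*x + 0.77*|x|
L = 4, alpha = 0.1263
Iteration 1: beta = 0.0, y = -0.8942 + 0.0*(-0.8942 + 0.8942) = -0.8942
  grad(y) = -12.5768, v = y - alpha*grad = 0.6942
  prox(v) = soft_thresh(0.6942, 0.0973) = 0.597
Iteration 2: beta = 0.3333, y = 0.597 + 0.3333*(0.597 + 0.8942) = 1.0941
  grad(y) = -4.6237, v = y - alpha*grad = 1.678
  prox(v) = soft_thresh(1.678, 0.0973) = 1.5808
Iteration 3: beta = 0.5, y = 1.5808 + 0.5*(1.5808 - 0.597) = 2.0727
  grad(y) = -0.7092, v = y - alpha*grad = 2.1623
  prox(v) = soft_thresh(2.1623, 0.0973) = 2.065
f(x_3) = 2*2.065^2 - 9*2.065 + 0.77*|2.065| = -8.4665


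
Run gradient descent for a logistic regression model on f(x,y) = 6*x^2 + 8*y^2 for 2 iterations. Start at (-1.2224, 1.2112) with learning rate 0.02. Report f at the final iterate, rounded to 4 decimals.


Gradient descent on f(x,y) = 6*x^2 + 8*y^2.
Starting point: (-1.2224, 1.2112), alpha = 0.02
Step 1: grad_x = 2*6*-1.2224 = -14.6688, grad_y = 2*8*1.2112 = 19.3792
  x_1 = -1.2224 - 0.02*-14.6688 = -0.929
  y_1 = 1.2112 - 0.02*19.3792 = 0.8236
Step 2: grad_x = 2*6*-0.929 = -11.1483, grad_y = 2*8*0.8236 = 13.1779
  x_2 = -0.929 - 0.02*-11.1483 = -0.7061
  y_2 = 0.8236 - 0.02*13.1779 = 0.5601
f(-0.7061, 0.5601) = 6*(-0.7061)^2 + 8*0.5601^2 = 5.5004


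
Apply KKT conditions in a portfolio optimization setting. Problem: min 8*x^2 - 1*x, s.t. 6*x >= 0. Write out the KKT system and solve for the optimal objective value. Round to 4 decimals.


Step 1: Try lambda = 0 (constraint inactive).
Stationarity: 2*8*x - 1 = 0
x* = 1/(2*8) = 0.0625
Check constraint: 6*0.0625 = 0.375 >= 0 -- satisfied.
Step 2: Compute optimal value.
f(x*) = 8*0.0625^2 - 1*0.0625 = -0.0313


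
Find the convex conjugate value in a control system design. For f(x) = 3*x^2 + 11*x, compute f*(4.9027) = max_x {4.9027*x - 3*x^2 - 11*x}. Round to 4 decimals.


f*(y) = sup_x {y*x - a*x^2 - b*x} = sup_x {(y-b)*x - a*x^2}
FOC: (y - b) - 2a*x = 0 => x* = (y - b)/(2a)
x* = (4.9027 - 11)/(2*3) = -1.0162
f*(4.9027) = (y-b)^2/(4a) = (4.9027 - 11)^2/(4*3)
= 37.1771/12 = 3.0981


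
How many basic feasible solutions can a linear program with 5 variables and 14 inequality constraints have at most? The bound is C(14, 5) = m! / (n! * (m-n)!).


Each vertex corresponds to some choice of n active constraints out of m, so the number of vertices is at most C(m, n) = m! / (n!(m-n)!).
m = 14, n = 5
Numerator: 14 * 13 * 12 * 11 * 10
Denominator: 5! = 120
C(14, 5) = 2002


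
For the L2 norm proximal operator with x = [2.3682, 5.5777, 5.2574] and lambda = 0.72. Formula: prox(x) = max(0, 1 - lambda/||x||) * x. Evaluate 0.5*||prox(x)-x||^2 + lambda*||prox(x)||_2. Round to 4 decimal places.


Step 1: Compute ||x||.
||x|| = 8.0224
Step 2: Compute scaling factor.
scale = max(0, 1 - 0.72/8.0224) = 0.9103
Step 3: prox(x) = [2.1557, 5.0771, 4.7856]
||prox(x)|| = 7.3024
Step 4: Proximal objective.
0.5*||prox-x||^2 = 0.2592
lambda*||prox|| = 5.2577
Total = 5.5169


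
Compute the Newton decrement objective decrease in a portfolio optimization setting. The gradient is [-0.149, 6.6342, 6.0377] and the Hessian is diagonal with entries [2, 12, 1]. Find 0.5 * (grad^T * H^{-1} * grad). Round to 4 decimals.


Step 1: H is diagonal, so H^(-1) * g = [-0.0745, 0.5529, 6.0377].
Step 2: g^T H^(-1) g = sum_i g_i^2 / H_ii
  = (-0.149)^2/2 + (6.6342)^2/12 + (6.0377)^2/1
  = 0.0111 + 3.6677 + 36.4538 = 40.1326
Step 3: Objective decrease = 0.5 * g^T H^(-1) g = 20.0663


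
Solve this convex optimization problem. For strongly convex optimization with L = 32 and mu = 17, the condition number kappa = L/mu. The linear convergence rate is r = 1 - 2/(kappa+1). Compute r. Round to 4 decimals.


Step 1: Compute the condition number.
kappa = L/mu = 32/17 = 1.8824
Step 2: Compute the convergence rate.
r = 1 - 2/(kappa + 1) = 1 - 2*mu/(L + mu) = (L - mu)/(L + mu) = 15/49 = 0.3061


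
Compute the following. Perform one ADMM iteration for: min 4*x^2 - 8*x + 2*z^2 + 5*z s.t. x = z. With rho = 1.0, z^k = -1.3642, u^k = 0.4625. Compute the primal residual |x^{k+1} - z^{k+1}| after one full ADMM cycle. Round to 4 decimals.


ADMM iteration with rho = 1.0, z^k = -1.3642, u^k = 0.4625
Step 1: x-update.
Minimize 4*x^2 - 8*x + (1.0/2)*(x + 1.3642 + 0.4625)^2
FOC: (2*4 + 1.0)*x = 8 + 1.0*(-1.3642 - 0.4625)
x^{k+1} = 0.6859
Step 2: z-update.
Minimize 2*z^2 + 5*z + (1.0/2)*(0.6859 - z + 0.4625)^2
FOC: (2*2 + 1.0)*z = -5 + 1.0*(0.6859 + 0.4625)
z^{k+1} = -0.7703
Step 3: u-update.
u^{k+1} = 0.4625 + 0.6859 + 0.7703 = 1.9187
Step 4: Primal residual = |0.6859 + 0.7703| = 1.4562


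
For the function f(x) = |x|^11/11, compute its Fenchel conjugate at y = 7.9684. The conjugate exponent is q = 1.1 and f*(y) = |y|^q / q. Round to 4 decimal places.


The conjugate exponent q satisfies 1/p + 1/q = 1.
p = 11, so q = 11/(11 - 1) = 1.1
|y|^q = 7.9684^1.1 = 9.8064
f*(7.9684) = 9.8064 / 1.1 = 8.9149


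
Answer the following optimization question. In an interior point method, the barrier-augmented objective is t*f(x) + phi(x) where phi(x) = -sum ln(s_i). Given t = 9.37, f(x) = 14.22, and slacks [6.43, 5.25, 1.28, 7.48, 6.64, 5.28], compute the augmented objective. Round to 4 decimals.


Step 1: Compute log-barrier.
ln values: [1.861, 1.6582, 0.2469, 2.0122, 1.8931, 1.6639]
phi = -(1.861 + 1.6582 + 0.2469 + 2.0122 + 1.8931 + 1.6639) = -9.3353
Step 2: Compute augmented objective.
t*f(x) = 9.37*14.22 = 133.2414
Total = 133.2414 - 9.3353 = 123.9061


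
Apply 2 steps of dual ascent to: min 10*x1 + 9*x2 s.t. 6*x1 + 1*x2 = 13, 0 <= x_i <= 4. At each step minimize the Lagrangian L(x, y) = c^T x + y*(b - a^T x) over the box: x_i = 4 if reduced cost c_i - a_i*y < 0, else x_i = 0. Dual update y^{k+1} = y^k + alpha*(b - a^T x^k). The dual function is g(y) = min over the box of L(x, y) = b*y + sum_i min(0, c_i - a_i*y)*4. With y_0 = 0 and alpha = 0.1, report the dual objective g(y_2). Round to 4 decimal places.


Dual ascent for LP: min 10*x1 + 9*x2, 6*x1 + 1*x2 = 13, 0 <= x_i <= 4
Step 1: y^k = 0.0, reduced costs: (10.0, 9.0)
  x^k = (0.0, 0.0), subgradient = b - a^T x = 13.0
  y^{k+1} = 0.0 + 0.1*13.0 = 1.3
Step 2: y^k = 1.3, reduced costs: (2.2, 7.7)
  x^k = (0.0, 0.0), subgradient = b - a^T x = 13.0
  y^{k+1} = 1.3 + 0.1*13.0 = 2.6
Dual objective at y_2 = 2.6: reduced costs (-5.6, 6.4), box minimizer x = (4.0, 0.0)
g(y_2) = b*y + (c1 - a1*y)*x1 + (c2 - a2*y)*x2 = 13*2.6 + (-5.6)*4.0 + 6.4*0.0 = 33.8 - 22.4 + 0.0 = 11.4


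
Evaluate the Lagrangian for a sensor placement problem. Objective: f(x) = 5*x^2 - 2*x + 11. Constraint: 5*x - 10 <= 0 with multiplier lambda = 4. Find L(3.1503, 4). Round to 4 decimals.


Step 1: Evaluate f(x).
f(3.1503) = 5*3.1503^2 - 2*3.1503 + 11 = 54.3214
Step 2: Evaluate g(x).
g(3.1503) = 5*3.1503 - 10 = 5.7515
Step 3: Compute Lagrangian.
L = 54.3214 + 4*5.7515 = 77.3274


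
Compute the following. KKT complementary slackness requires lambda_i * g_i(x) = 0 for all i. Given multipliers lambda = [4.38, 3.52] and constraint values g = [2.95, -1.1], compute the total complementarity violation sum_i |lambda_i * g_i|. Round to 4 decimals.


KKT complementary slackness check:
lambda_1 * g_1 = 4.38 * 2.95 = 12.921
lambda_2 * g_2 = 3.52 * -1.1 = -3.872
Total violation = 12.921 + 3.872 = 16.793


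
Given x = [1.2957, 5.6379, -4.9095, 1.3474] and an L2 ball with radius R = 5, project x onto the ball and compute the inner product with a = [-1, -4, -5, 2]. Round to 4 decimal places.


Step 1: Compute ||x|| (intermediates to 6 decimals).
||x|| = sqrt(1.2957^2 + 5.6379^2 + (-4.9095)^2 + 1.3474^2) = 7.706065
Step 2: Project.
Since ||x|| > R, scale = R/||x|| = 5/7.706065 = 0.64884, proj(x) = scale * x
proj(x) = [0.840702, 3.658095, -3.18548, 0.874247]
Step 3: Dot product.
a^T * proj(x) = -1*0.840702 - 4*3.658095 - 5*(-3.18548) + 2*0.874247 = 2.2028


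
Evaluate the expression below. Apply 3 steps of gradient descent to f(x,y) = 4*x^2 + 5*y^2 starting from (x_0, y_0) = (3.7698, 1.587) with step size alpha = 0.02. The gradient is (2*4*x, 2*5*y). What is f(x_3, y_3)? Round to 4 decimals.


Gradient descent on f(x,y) = 4*x^2 + 5*y^2.
Starting point: (3.7698, 1.587), alpha = 0.02
Step 1: grad_x = 2*4*3.7698 = 30.1584, grad_y = 2*5*1.587 = 15.87
  x_1 = 3.7698 - 0.02*30.1584 = 3.1666
  y_1 = 1.587 - 0.02*15.87 = 1.2696
Step 2: grad_x = 2*4*3.1666 = 25.3331, grad_y = 2*5*1.2696 = 12.696
  x_2 = 3.1666 - 0.02*25.3331 = 2.66
  y_2 = 1.2696 - 0.02*12.696 = 1.0157
Step 3: grad_x = 2*4*2.66 = 21.2798, grad_y = 2*5*1.0157 = 10.1568
  x_3 = 2.66 - 0.02*21.2798 = 2.2344
  y_3 = 1.0157 - 0.02*10.1568 = 0.8125
f(2.2344, 0.8125) = 4*2.2344^2 + 5*0.8125^2 = 23.2709


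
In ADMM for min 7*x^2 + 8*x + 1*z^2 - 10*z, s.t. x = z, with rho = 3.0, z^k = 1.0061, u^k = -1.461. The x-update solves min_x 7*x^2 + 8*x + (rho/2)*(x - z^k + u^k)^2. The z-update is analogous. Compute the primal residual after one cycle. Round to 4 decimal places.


ADMM iteration with rho = 3.0, z^k = 1.0061, u^k = -1.461
Step 1: x-update.
Minimize 7*x^2 + 8*x + (3.0/2)*(x - 1.0061 - 1.461)^2
FOC: (2*7 + 3.0)*x = -8 + 3.0*(1.0061 + 1.461)
x^{k+1} = -0.0352
Step 2: z-update.
Minimize 1*z^2 - 10*z + (3.0/2)*(-0.0352 - z - 1.461)^2
FOC: (2*1 + 3.0)*z = 10 + 3.0*(-0.0352 - 1.461)
z^{k+1} = 1.1023
Step 3: u-update.
u^{k+1} = -1.461 - 0.0352 - 1.1023 = -2.5985
Step 4: Primal residual = |-0.0352 - 1.1023| = 1.1375


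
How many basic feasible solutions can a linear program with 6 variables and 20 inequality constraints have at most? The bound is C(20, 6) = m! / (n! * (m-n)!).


Each vertex corresponds to some choice of n active constraints out of m, so the number of vertices is at most C(m, n) = m! / (n!(m-n)!).
m = 20, n = 6
Numerator: 20 * 19 * 18 * 17 * 16 * 15
Denominator: 6! = 720
C(20, 6) = 38760


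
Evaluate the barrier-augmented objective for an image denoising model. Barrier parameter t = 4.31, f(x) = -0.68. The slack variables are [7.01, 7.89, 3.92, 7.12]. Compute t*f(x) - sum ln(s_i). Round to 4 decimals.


Step 1: Compute log-barrier.
ln values: [1.9473, 2.0656, 1.3661, 1.9629]
phi = -(1.9473 + 2.0656 + 1.3661 + 1.9629) = -7.3419
Step 2: Compute augmented objective.
t*f(x) = 4.31*-0.68 = -2.9308
Total = -2.9308 - 7.3419 = -10.2727


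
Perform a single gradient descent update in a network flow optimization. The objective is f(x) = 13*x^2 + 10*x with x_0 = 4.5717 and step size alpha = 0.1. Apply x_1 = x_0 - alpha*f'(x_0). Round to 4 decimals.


We compute the gradient at x_0 and apply the update.
f'(x) = 26*x + 10
f'(4.5717) = 26*4.5717 + 10 = 128.8642
x_1 = 4.5717 - 0.1*128.8642 = -8.3147


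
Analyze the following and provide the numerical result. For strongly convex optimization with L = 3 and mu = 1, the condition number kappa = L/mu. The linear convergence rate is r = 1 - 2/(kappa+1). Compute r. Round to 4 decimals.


Step 1: Compute the condition number.
kappa = L/mu = 3/1 = 3.0
Step 2: Compute the convergence rate.
r = 1 - 2/(kappa + 1) = 1 - 2*mu/(L + mu) = (L - mu)/(L + mu) = 2/4 = 0.5


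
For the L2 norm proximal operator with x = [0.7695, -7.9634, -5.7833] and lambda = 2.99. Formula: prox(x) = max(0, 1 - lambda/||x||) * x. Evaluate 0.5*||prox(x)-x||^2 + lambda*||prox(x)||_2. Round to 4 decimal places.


Step 1: Compute ||x||.
||x|| = 9.8719
Step 2: Compute scaling factor.
scale = max(0, 1 - 2.99/9.8719) = 0.6971
Step 3: prox(x) = [0.5364, -5.5514, -4.0317]
||prox(x)|| = 6.8819
Step 4: Proximal objective.
0.5*||prox-x||^2 = 4.4701
lambda*||prox|| = 20.5769
Total = 25.0469


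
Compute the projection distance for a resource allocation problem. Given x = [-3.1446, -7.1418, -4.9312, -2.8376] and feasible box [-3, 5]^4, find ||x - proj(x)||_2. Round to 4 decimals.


Project each component onto [-3, 5].
clip(-3.1446) = -3.0, clip(-7.1418) = -3.0, clip(-4.9312) = -3.0, clip(-2.8376) = -2.8376
Projection = [-3.0, -3.0, -3.0, -2.8376]
Squared diffs: [0.0209, 17.1545, 3.7295, 0.0]
Distance = sqrt(20.9049) = 4.5722


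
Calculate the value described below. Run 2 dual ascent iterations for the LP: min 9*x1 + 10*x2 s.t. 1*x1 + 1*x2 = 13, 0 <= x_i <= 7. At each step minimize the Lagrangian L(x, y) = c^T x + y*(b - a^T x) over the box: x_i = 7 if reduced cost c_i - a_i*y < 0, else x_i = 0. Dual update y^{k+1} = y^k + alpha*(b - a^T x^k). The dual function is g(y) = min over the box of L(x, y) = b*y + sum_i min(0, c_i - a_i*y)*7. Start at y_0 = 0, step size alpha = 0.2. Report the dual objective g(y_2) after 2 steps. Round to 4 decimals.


Dual ascent for LP: min 9*x1 + 10*x2, 1*x1 + 1*x2 = 13, 0 <= x_i <= 7
Step 1: y^k = 0.0, reduced costs: (9.0, 10.0)
  x^k = (0.0, 0.0), subgradient = b - a^T x = 13.0
  y^{k+1} = 0.0 + 0.2*13.0 = 2.6
Step 2: y^k = 2.6, reduced costs: (6.4, 7.4)
  x^k = (0.0, 0.0), subgradient = b - a^T x = 13.0
  y^{k+1} = 2.6 + 0.2*13.0 = 5.2
Dual objective at y_2 = 5.2: reduced costs (3.8, 4.8), box minimizer x = (0.0, 0.0)
g(y_2) = b*y + (c1 - a1*y)*x1 + (c2 - a2*y)*x2 = 13*5.2 + 3.8*0.0 + 4.8*0.0 = 67.6 + 0.0 + 0.0 = 67.6


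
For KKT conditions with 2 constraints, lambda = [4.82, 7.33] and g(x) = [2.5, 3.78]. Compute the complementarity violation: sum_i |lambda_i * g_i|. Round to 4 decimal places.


KKT complementary slackness check:
lambda_1 * g_1 = 4.82 * 2.5 = 12.05
lambda_2 * g_2 = 7.33 * 3.78 = 27.7074
Total violation = 12.05 + 27.7074 = 39.7574


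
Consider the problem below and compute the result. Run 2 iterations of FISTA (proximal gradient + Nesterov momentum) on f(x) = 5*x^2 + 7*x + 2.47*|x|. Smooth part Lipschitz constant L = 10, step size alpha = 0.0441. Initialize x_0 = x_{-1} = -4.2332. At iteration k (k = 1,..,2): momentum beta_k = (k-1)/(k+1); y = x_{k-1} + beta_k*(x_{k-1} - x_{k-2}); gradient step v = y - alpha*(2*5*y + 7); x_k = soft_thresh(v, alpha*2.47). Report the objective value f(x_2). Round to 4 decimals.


FISTA on f(x) = 5*x^2 + 7*x + 2.47*|x|
L = 10, alpha = 0.0441
Iteration 1: beta = 0.0, y = -4.2332 + 0.0*(-4.2332 + 4.2332) = -4.2332
  grad(y) = -35.332, v = y - alpha*grad = -2.6751
  prox(v) = soft_thresh(-2.6751, 0.1089) = -2.5661
Iteration 2: beta = 0.3333, y = -2.5661 + 0.3333*(-2.5661 + 4.2332) = -2.0104
  grad(y) = -13.1044, v = y - alpha*grad = -1.4325
  prox(v) = soft_thresh(-1.4325, 0.1089) = -1.3236
f(x_2) = 5*(-1.3236)^2 + 7*(-1.3236) + 2.47*|-1.3236| = 2.7638


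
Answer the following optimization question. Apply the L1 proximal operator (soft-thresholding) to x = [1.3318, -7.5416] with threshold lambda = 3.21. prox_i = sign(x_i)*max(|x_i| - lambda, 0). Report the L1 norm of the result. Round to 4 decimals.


Soft-thresholding with lambda = 3.21:
prox(1.3318) = sign(1.3318)*max(|1.3318| - 3.21, 0) = 0.0
prox(-7.5416) = sign(-7.5416)*max(|-7.5416| - 3.21, 0) = -4.3316
prox(x) = [0.0, -4.3316]
||prox(x)||_1 = 0.0 + 4.3316 = 4.3316


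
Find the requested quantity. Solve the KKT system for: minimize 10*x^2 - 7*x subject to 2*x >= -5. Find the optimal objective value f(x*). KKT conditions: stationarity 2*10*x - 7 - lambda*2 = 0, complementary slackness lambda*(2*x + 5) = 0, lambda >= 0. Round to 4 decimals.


Step 1: Try lambda = 0 (constraint inactive).
Stationarity: 2*10*x - 7 = 0
x* = 7/(2*10) = 0.35
Check constraint: 2*0.35 = 0.7 >= -5 -- satisfied.
Step 2: Compute optimal value.
f(x*) = 10*0.35^2 - 7*0.35 = -1.225


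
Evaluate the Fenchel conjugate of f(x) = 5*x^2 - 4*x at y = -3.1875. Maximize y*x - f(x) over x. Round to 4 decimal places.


f*(y) = sup_x {y*x - a*x^2 - b*x} = sup_x {(y-b)*x - a*x^2}
FOC: (y - b) - 2a*x = 0 => x* = (y - b)/(2a)
x* = (-3.1875 + 4)/(2*5) = 0.0813
f*(-3.1875) = (y-b)^2/(4a) = (-3.1875 + 4)^2/(4*5)
= 0.6602/20 = 0.033


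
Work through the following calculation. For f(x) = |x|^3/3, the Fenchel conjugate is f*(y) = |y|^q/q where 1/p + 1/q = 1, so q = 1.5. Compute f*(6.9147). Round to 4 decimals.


The conjugate exponent q satisfies 1/p + 1/q = 1.
p = 3, so q = 3/(3 - 1) = 1.5
|y|^q = 6.9147^1.5 = 18.1828
f*(6.9147) = 18.1828 / 1.5 = 12.1218


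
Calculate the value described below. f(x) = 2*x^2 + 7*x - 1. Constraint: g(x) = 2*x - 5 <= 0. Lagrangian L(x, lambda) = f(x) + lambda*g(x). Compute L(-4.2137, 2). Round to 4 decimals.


Step 1: Evaluate f(x).
f(-4.2137) = 2*(-4.2137)^2 + 7*(-4.2137) - 1 = 5.0146
Step 2: Evaluate g(x).
g(-4.2137) = 2*-4.2137 - 5 = -13.4274
Step 3: Compute Lagrangian.
L = 5.0146 + 2*-13.4274 = -21.8402


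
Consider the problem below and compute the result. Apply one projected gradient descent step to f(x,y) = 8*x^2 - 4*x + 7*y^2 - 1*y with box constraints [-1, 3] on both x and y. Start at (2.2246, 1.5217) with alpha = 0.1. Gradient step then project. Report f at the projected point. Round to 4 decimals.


Step 1: Compute gradient at (2.2246, 1.5217).
grad_x = 2*8*2.2246 - 4 = 31.5936
grad_y = 2*7*1.5217 - 1 = 20.3038
Step 2: Gradient step.
x_raw = 2.2246 - 0.1*31.5936 = -0.9348
y_raw = 1.5217 - 0.1*20.3038 = -0.5087
Step 3: Project onto [-1, 3].
x_proj = clip(-0.9348) = -0.9348
y_proj = clip(-0.5087) = -0.5087
Step 4: Evaluate f.
f(-0.9348, -0.5087) = 13.0492


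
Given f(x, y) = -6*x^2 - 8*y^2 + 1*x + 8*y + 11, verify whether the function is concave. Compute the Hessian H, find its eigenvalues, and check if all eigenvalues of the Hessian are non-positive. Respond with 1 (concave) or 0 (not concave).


The Hessian of f(x,y) = -6*x^2 - 8*y^2 + 1*x + 8*y + 11 is:
H = [[-12, 0], [0, -16]]
Trace = -12 - 16 = -28
Determinant = -12*-16 - (0)^2 = 192
Discriminant = (-28)^2 - 4*192 = 16.0
Eigenvalues: lambda_1 = -16.0, lambda_2 = -12.0
The function is concave.

1


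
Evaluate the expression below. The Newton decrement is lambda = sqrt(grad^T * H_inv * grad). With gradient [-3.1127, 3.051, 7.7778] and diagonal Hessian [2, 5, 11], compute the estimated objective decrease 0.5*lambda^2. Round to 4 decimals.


Step 1: H is diagonal, so H^(-1) * g = [-1.5564, 0.6102, 0.7071].
Step 2: g^T H^(-1) g = sum_i g_i^2 / H_ii
  = (-3.1127)^2/2 + (3.051)^2/5 + (7.7778)^2/11
  = 4.8445 + 1.8617 + 5.4995 = 12.2056
Step 3: Objective decrease = 0.5 * g^T H^(-1) g = 6.1028


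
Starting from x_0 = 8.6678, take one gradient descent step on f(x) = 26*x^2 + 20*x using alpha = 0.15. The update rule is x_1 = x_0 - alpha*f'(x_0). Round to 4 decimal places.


We compute the gradient at x_0 and apply the update.
f'(x) = 52*x + 20
f'(8.6678) = 52*8.6678 + 20 = 470.7256
x_1 = 8.6678 - 0.15*470.7256 = -61.941


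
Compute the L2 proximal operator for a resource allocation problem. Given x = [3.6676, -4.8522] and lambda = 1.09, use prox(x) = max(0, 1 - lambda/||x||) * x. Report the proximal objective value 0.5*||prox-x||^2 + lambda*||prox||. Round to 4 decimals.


Step 1: Compute ||x||.
||x|| = 6.0824
Step 2: Compute scaling factor.
scale = max(0, 1 - 1.09/6.0824) = 0.8208
Step 3: prox(x) = [3.0103, -3.9827]
||prox(x)|| = 4.9924
Step 4: Proximal objective.
0.5*||prox-x||^2 = 0.5941
lambda*||prox|| = 5.4417
Total = 6.0357


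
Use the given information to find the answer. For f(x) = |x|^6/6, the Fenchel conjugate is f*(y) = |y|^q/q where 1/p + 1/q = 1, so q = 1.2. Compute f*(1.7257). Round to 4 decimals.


The conjugate exponent q satisfies 1/p + 1/q = 1.
p = 6, so q = 6/(6 - 1) = 1.2
|y|^q = 1.7257^1.2 = 1.9247
f*(1.7257) = 1.9247 / 1.2 = 1.6039


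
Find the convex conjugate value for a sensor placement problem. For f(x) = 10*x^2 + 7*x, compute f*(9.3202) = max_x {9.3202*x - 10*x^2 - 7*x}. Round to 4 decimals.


f*(y) = sup_x {y*x - a*x^2 - b*x} = sup_x {(y-b)*x - a*x^2}
FOC: (y - b) - 2a*x = 0 => x* = (y - b)/(2a)
x* = (9.3202 - 7)/(2*10) = 0.116
f*(9.3202) = (y-b)^2/(4a) = (9.3202 - 7)^2/(4*10)
= 5.3833/40 = 0.1346


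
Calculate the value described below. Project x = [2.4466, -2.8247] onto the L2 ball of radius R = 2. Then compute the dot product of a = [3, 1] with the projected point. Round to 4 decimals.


Step 1: Compute ||x|| (intermediates to 6 decimals).
||x|| = sqrt(2.4466^2 + (-2.8247)^2) = 3.736948
Step 2: Project.
Since ||x|| > R, scale = R/||x|| = 2/3.736948 = 0.535196, proj(x) = scale * x
proj(x) = [1.309411, -1.511768]
Step 3: Dot product.
a^T * proj(x) = 3*1.309411 + 1*(-1.511768) = 2.4165


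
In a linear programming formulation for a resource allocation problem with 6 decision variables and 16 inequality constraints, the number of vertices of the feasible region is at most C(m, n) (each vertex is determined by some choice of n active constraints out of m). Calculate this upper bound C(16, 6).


Each vertex corresponds to some choice of n active constraints out of m, so the number of vertices is at most C(m, n) = m! / (n!(m-n)!).
m = 16, n = 6
Numerator: 16 * 15 * 14 * 13 * 12 * 11
Denominator: 6! = 720
C(16, 6) = 8008


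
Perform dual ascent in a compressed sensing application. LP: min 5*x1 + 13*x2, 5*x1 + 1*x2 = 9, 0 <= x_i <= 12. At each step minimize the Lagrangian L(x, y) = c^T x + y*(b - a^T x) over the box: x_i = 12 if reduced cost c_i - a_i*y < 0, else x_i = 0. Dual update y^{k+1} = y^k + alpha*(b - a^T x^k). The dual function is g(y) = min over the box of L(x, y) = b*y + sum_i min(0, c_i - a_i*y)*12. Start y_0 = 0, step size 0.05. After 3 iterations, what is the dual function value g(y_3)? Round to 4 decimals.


Dual ascent for LP: min 5*x1 + 13*x2, 5*x1 + 1*x2 = 9, 0 <= x_i <= 12
Step 1: y^k = 0.0, reduced costs: (5.0, 13.0)
  x^k = (0.0, 0.0), subgradient = b - a^T x = 9.0
  y^{k+1} = 0.0 + 0.05*9.0 = 0.45
Step 2: y^k = 0.45, reduced costs: (2.75, 12.55)
  x^k = (0.0, 0.0), subgradient = b - a^T x = 9.0
  y^{k+1} = 0.45 + 0.05*9.0 = 0.9
Step 3: y^k = 0.9, reduced costs: (0.5, 12.1)
  x^k = (0.0, 0.0), subgradient = b - a^T x = 9.0
  y^{k+1} = 0.9 + 0.05*9.0 = 1.35
Dual objective at y_3 = 1.35: reduced costs (-1.75, 11.65), box minimizer x = (12.0, 0.0)
g(y_3) = b*y + (c1 - a1*y)*x1 + (c2 - a2*y)*x2 = 9*1.35 + (-1.75)*12.0 + 11.65*0.0 = 12.15 - 21.0 + 0.0 = -8.85


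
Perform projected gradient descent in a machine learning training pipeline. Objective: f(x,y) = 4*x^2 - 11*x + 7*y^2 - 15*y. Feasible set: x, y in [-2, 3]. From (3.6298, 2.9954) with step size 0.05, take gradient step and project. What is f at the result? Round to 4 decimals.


Step 1: Compute gradient at (3.6298, 2.9954).
grad_x = 2*4*3.6298 - 11 = 18.0384
grad_y = 2*7*2.9954 - 15 = 26.9356
Step 2: Gradient step.
x_raw = 3.6298 - 0.05*18.0384 = 2.7279
y_raw = 2.9954 - 0.05*26.9356 = 1.6486
Step 3: Project onto [-2, 3].
x_proj = clip(2.7279) = 2.7279
y_proj = clip(1.6486) = 1.6486
Step 4: Evaluate f.
f(2.7279, 1.6486) = -5.945


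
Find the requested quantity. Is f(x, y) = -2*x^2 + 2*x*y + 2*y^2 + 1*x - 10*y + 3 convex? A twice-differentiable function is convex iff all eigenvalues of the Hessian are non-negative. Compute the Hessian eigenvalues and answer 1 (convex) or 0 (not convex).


The Hessian of f(x,y) = -2*x^2 + 2*x*y + 2*y^2 + 1*x - 10*y + 3 is:
H = [[-4, 2], [2, 4]]
Trace = -4 + 4 = 0
Determinant = -4*4 - (2)^2 = -20
Discriminant = (0)^2 - 4*-20 = 80.0
Eigenvalues: lambda_1 = -4.4721, lambda_2 = 4.4721
The function is not convex.

0


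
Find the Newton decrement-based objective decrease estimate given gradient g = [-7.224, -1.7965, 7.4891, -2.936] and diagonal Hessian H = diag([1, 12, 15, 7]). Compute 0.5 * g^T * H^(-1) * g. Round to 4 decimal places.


Step 1: H is diagonal, so H^(-1) * g = [-7.224, -0.1497, 0.4993, -0.4194].
Step 2: g^T H^(-1) g = sum_i g_i^2 / H_ii
  = (-7.224)^2/1 + (-1.7965)^2/12 + (7.4891)^2/15 + (-2.936)^2/7
  = 52.1862 + 0.269 + 3.7391 + 1.2314 = 57.4257
Step 3: Objective decrease = 0.5 * g^T H^(-1) g = 28.7128


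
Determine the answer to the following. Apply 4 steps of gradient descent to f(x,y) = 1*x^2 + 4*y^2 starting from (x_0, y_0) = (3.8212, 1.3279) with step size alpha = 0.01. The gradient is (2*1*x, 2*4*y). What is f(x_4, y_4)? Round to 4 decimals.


Gradient descent on f(x,y) = 1*x^2 + 4*y^2.
Starting point: (3.8212, 1.3279), alpha = 0.01
Step 1: grad_x = 2*1*3.8212 = 7.6424, grad_y = 2*4*1.3279 = 10.6232
  x_1 = 3.8212 - 0.01*7.6424 = 3.7448
  y_1 = 1.3279 - 0.01*10.6232 = 1.2217
Step 2: grad_x = 2*1*3.7448 = 7.4896, grad_y = 2*4*1.2217 = 9.7733
  x_2 = 3.7448 - 0.01*7.4896 = 3.6699
  y_2 = 1.2217 - 0.01*9.7733 = 1.1239
Step 3: grad_x = 2*1*3.6699 = 7.3398, grad_y = 2*4*1.1239 = 8.9915
  x_3 = 3.6699 - 0.01*7.3398 = 3.5965
  y_3 = 1.1239 - 0.01*8.9915 = 1.034
Step 4: grad_x = 2*1*3.5965 = 7.193, grad_y = 2*4*1.034 = 8.2722
  x_4 = 3.5965 - 0.01*7.193 = 3.5246
  y_4 = 1.034 - 0.01*8.2722 = 0.9513
f(3.5246, 0.9513) = 1*3.5246^2 + 4*0.9513^2 = 16.0423


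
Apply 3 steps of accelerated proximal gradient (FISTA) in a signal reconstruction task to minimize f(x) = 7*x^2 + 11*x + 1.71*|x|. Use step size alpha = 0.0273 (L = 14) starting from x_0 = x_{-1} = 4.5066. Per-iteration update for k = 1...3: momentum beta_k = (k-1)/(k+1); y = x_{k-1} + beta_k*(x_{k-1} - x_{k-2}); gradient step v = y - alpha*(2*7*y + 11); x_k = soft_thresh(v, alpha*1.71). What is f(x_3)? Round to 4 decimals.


FISTA on f(x) = 7*x^2 + 11*x + 1.71*|x|
L = 14, alpha = 0.0273
Iteration 1: beta = 0.0, y = 4.5066 + 0.0*(4.5066 - 4.5066) = 4.5066
  grad(y) = 74.0924, v = y - alpha*grad = 2.4839
  prox(v) = soft_thresh(2.4839, 0.0467) = 2.4372
Iteration 2: beta = 0.3333, y = 2.4372 + 0.3333*(2.4372 - 4.5066) = 1.7474
  grad(y) = 35.4635, v = y - alpha*grad = 0.7792
  prox(v) = soft_thresh(0.7792, 0.0467) = 0.7326
Iteration 3: beta = 0.5, y = 0.7326 + 0.5*(0.7326 - 2.4372) = -0.1198
  grad(y) = 9.3233, v = y - alpha*grad = -0.3743
  prox(v) = soft_thresh(-0.3743, 0.0467) = -0.3276
f(x_3) = 7*(-0.3276)^2 + 11*(-0.3276) + 1.71*|-0.3276| = -2.2922


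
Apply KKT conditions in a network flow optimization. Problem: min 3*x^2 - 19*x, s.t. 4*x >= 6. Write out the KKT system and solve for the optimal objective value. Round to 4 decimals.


Step 1: Try lambda = 0 (constraint inactive).
Stationarity: 2*3*x - 19 = 0
x* = 19/(2*3) = 19/6 = 3.1667 (rounded; the exact value 19/6 is used below)
Check constraint: 4*3.1667 = 12.6668 >= 6 -- satisfied.
Step 2: Compute optimal value.
f(x*) = 3*(19/6)^2 - 19*(19/6) = -30.0833


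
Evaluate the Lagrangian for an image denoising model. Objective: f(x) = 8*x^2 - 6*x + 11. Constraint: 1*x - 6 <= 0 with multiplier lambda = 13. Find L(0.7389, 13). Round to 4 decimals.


Step 1: Evaluate f(x).
f(0.7389) = 8*0.7389^2 - 6*0.7389 + 11 = 10.9344
Step 2: Evaluate g(x).
g(0.7389) = 1*0.7389 - 6 = -5.2611
Step 3: Compute Lagrangian.
L = 10.9344 + 13*-5.2611 = -57.4599


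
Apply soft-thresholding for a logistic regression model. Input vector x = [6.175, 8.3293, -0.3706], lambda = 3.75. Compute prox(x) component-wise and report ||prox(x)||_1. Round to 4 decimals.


Soft-thresholding with lambda = 3.75:
prox(6.175) = sign(6.175)*max(|6.175| - 3.75, 0) = 2.425
prox(8.3293) = sign(8.3293)*max(|8.3293| - 3.75, 0) = 4.5793
prox(-0.3706) = sign(-0.3706)*max(|-0.3706| - 3.75, 0) = 0.0
prox(x) = [2.425, 4.5793, 0.0]
||prox(x)||_1 = 2.425 + 4.5793 + 0.0 = 7.0043
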